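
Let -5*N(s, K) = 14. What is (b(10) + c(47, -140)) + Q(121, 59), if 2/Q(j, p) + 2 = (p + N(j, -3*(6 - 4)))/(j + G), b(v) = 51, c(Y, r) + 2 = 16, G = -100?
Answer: 4825/71 ≈ 67.958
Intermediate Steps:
c(Y, r) = 14 (c(Y, r) = -2 + 16 = 14)
N(s, K) = -14/5 (N(s, K) = -1/5*14 = -14/5)
Q(j, p) = 2/(-2 + (-14/5 + p)/(-100 + j)) (Q(j, p) = 2/(-2 + (p - 14/5)/(j - 100)) = 2/(-2 + (-14/5 + p)/(-100 + j)))
(b(10) + c(47, -140)) + Q(121, 59) = (51 + 14) + 10*(-100 + 121)/(986 - 10*121 + 5*59) = 65 + 10*21/(986 - 1210 + 295) = 65 + 10*21/71 = 65 + 10*(1/71)*21 = 65 + 210/71 = 4825/71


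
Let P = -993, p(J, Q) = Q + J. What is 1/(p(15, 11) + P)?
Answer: -1/967 ≈ -0.0010341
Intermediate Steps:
p(J, Q) = J + Q
1/(p(15, 11) + P) = 1/((15 + 11) - 993) = 1/(26 - 993) = 1/(-967) = -1/967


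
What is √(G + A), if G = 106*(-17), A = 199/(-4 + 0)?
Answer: 3*I*√823/2 ≈ 43.032*I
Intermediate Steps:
A = -199/4 (A = 199/(-4) = -¼*199 = -199/4 ≈ -49.750)
G = -1802
√(G + A) = √(-1802 - 199/4) = √(-7407/4) = 3*I*√823/2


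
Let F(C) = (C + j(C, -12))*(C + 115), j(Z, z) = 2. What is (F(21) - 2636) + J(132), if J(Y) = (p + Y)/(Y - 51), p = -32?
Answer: 39952/81 ≈ 493.23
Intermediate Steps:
J(Y) = (-32 + Y)/(-51 + Y) (J(Y) = (-32 + Y)/(Y - 51) = (-32 + Y)/(-51 + Y))
F(C) = (2 + C)*(115 + C) (F(C) = (C + 2)*(C + 115) = (2 + C)*(115 + C))
(F(21) - 2636) + J(132) = ((230 + 21² + 117*21) - 2636) + (-32 + 132)/(-51 + 132) = ((230 + 441 + 2457) - 2636) + 100/81 = (3128 - 2636) + (1/81)*100 = 492 + 100/81 = 39952/81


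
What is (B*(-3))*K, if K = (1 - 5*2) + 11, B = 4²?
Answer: -96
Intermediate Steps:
B = 16
K = 2 (K = (1 - 10) + 11 = -9 + 11 = 2)
(B*(-3))*K = (16*(-3))*2 = -48*2 = -96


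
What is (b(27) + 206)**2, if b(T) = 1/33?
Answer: 46226401/1089 ≈ 42449.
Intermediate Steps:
b(T) = 1/33
(b(27) + 206)**2 = (1/33 + 206)**2 = (6799/33)**2 = 46226401/1089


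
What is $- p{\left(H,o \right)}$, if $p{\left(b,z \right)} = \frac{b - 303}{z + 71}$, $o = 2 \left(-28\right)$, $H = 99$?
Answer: $\frac{68}{5} \approx 13.6$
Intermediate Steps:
$o = -56$
$p{\left(b,z \right)} = \frac{-303 + b}{71 + z}$
$- p{\left(H,o \right)} = - \frac{-303 + 99}{71 - 56} = - \frac{-204}{15} = \left(-1\right) \left(- \frac{68}{5}\right) = \frac{68}{5}$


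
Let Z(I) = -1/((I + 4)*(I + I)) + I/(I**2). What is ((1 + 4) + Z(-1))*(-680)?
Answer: -8500/3 ≈ -2833.3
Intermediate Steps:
Z(I) = 1/I - 1/(2*I*(4 + I)) (Z(I) = -1/((4 + I)*(2*I)) + I/I**2 = -1/(2*I*(4 + I)) + 1/I = 1/I - 1/(2*I*(4 + I)))
((1 + 4) + Z(-1))*(-680) = ((1 + 4) + (7/2 - 1)/((-1)*(4 - 1)))*(-680) = (5 - 1*5/2/3)*(-680) = (5 - 1*1/3*5/2)*(-680) = (5 - 5/6)*(-680) = (25/6)*(-680) = -8500/3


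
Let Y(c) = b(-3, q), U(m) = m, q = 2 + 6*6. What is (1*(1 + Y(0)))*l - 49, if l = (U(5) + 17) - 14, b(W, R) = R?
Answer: 263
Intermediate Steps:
q = 38 (q = 2 + 36 = 38)
Y(c) = 38
l = 8 (l = (5 + 17) - 14 = 22 - 14 = 8)
(1*(1 + Y(0)))*l - 49 = (1*(1 + 38))*8 - 49 = (1*39)*8 - 49 = 39*8 - 49 = 312 - 49 = 263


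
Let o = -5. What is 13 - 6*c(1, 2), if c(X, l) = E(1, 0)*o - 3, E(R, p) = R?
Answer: 61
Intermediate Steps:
c(X, l) = -8 (c(X, l) = 1*(-5) - 3 = -5 - 3 = -8)
13 - 6*c(1, 2) = 13 - 6*(-8) = 13 + 48 = 61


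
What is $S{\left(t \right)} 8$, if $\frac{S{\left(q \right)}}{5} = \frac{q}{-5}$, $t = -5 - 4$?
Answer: $72$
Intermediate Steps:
$t = -9$
$S{\left(q \right)} = - q$ ($S{\left(q \right)} = 5 \frac{q}{-5} = 5 q \left(- \frac{1}{5}\right) = 5 \left(- \frac{q}{5}\right) = - q$)
$S{\left(t \right)} 8 = \left(-1\right) \left(-9\right) 8 = 9 \cdot 8 = 72$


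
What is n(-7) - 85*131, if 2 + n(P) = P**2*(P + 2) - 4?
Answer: -11386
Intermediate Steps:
n(P) = -6 + P**2*(2 + P) (n(P) = -2 + (P**2*(P + 2) - 4) = -2 + (P**2*(2 + P) - 4) = -2 + (-4 + P**2*(2 + P)) = -6 + P**2*(2 + P))
n(-7) - 85*131 = (-6 + (-7)**3 + 2*(-7)**2) - 85*131 = (-6 - 343 + 2*49) - 11135 = (-6 - 343 + 98) - 11135 = -251 - 11135 = -11386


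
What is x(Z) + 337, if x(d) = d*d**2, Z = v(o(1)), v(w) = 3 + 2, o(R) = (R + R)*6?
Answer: 462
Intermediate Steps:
o(R) = 12*R (o(R) = (2*R)*6 = 12*R)
v(w) = 5
Z = 5
x(d) = d**3
x(Z) + 337 = 5**3 + 337 = 125 + 337 = 462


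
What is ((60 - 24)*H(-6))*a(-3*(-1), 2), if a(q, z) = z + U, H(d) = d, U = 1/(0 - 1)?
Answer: -216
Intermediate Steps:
U = -1 (U = 1/(-1) = -1)
a(q, z) = -1 + z (a(q, z) = z - 1 = -1 + z)
((60 - 24)*H(-6))*a(-3*(-1), 2) = ((60 - 24)*(-6))*(-1 + 2) = (36*(-6))*1 = -216*1 = -216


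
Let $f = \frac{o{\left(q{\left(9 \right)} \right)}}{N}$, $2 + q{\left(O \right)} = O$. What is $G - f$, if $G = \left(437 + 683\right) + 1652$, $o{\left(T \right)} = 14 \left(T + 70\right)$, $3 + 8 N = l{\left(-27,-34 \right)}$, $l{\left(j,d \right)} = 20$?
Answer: $\frac{38500}{17} \approx 2264.7$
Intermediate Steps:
$q{\left(O \right)} = -2 + O$
$N = \frac{17}{8}$ ($N = - \frac{3}{8} + \frac{1}{8} \cdot 20 = - \frac{3}{8} + \frac{5}{2} = \frac{17}{8} \approx 2.125$)
$o{\left(T \right)} = 980 + 14 T$ ($o{\left(T \right)} = 14 \left(70 + T\right) = 980 + 14 T$)
$G = 2772$ ($G = 1120 + 1652 = 2772$)
$f = \frac{8624}{17}$ ($f = \frac{980 + 14 \left(-2 + 9\right)}{\frac{17}{8}} = \left(980 + 14 \cdot 7\right) \frac{8}{17} = \left(980 + 98\right) \frac{8}{17} = 1078 \cdot \frac{8}{17} = \frac{8624}{17} \approx 507.29$)
$G - f = 2772 - \frac{8624}{17} = \frac{38500}{17}$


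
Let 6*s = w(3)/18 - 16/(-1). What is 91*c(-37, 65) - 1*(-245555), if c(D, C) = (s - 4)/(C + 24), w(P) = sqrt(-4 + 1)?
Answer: 65562821/267 + 91*I*sqrt(3)/9612 ≈ 2.4555e+5 + 0.016398*I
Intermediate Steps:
w(P) = I*sqrt(3) (w(P) = sqrt(-3) = I*sqrt(3))
s = 8/3 + I*sqrt(3)/108 (s = ((I*sqrt(3))/18 - 16/(-1))/6 = ((I*sqrt(3))*(1/18) - 16*(-1))/6 = (I*sqrt(3)/18 + 16)/6 = (16 + I*sqrt(3)/18)/6 = 8/3 + I*sqrt(3)/108 ≈ 2.6667 + 0.016037*I)
c(D, C) = (-4/3 + I*sqrt(3)/108)/(24 + C) (c(D, C) = ((8/3 + I*sqrt(3)/108) - 4)/(C + 24) = (-4/3 + I*sqrt(3)/108)/(24 + C))
91*c(-37, 65) - 1*(-245555) = 91*((-144 + I*sqrt(3))/(108*(24 + 65))) - 1*(-245555) = 91*((1/108)*(-144 + I*sqrt(3))/89) + 245555 = 91*((1/108)*(1/89)*(-144 + I*sqrt(3))) + 245555 = 91*(-4/267 + I*sqrt(3)/9612) + 245555 = (-364/267 + 91*I*sqrt(3)/9612) + 245555 = 65562821/267 + 91*I*sqrt(3)/9612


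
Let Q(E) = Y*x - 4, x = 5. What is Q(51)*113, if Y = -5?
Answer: -3277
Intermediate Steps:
Q(E) = -29 (Q(E) = -5*5 - 4 = -25 - 4 = -29)
Q(51)*113 = -29*113 = -3277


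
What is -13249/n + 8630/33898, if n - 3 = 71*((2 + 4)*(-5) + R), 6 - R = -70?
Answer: -210451566/55406281 ≈ -3.7983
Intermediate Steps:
R = 76 (R = 6 - 1*(-70) = 6 + 70 = 76)
n = 3269 (n = 3 + 71*((2 + 4)*(-5) + 76) = 3 + 71*(6*(-5) + 76) = 3 + 71*(-30 + 76) = 3 + 71*46 = 3 + 3266 = 3269)
-13249/n + 8630/33898 = -13249/3269 + 8630/33898 = -13249*1/3269 + 8630*(1/33898) = -13249/3269 + 4315/16949 = -210451566/55406281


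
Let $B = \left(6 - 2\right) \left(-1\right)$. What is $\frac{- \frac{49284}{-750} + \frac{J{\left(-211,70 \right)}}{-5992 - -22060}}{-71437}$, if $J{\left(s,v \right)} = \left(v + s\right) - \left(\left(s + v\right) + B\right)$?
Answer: $- \frac{32995763}{35870303625} \approx -0.00091986$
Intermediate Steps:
$B = -4$ ($B = 4 \left(-1\right) = -4$)
$J{\left(s,v \right)} = 4$ ($J{\left(s,v \right)} = \left(v + s\right) - \left(\left(s + v\right) - 4\right) = \left(s + v\right) - \left(-4 + s + v\right) = 4$)
$\frac{- \frac{49284}{-750} + \frac{J{\left(-211,70 \right)}}{-5992 - -22060}}{-71437} = \frac{- \frac{49284}{-750} + \frac{4}{-5992 - -22060}}{-71437} = \left(\left(-49284\right) \left(- \frac{1}{750}\right) + \frac{4}{-5992 + 22060}\right) \left(- \frac{1}{71437}\right) = \left(\frac{8214}{125} + \frac{4}{16068}\right) \left(- \frac{1}{71437}\right) = \left(\frac{8214}{125} + 4 \cdot \frac{1}{16068}\right) \left(- \frac{1}{71437}\right) = \left(\frac{8214}{125} + \frac{1}{4017}\right) \left(- \frac{1}{71437}\right) = \frac{32995763}{502125} \left(- \frac{1}{71437}\right) = - \frac{32995763}{35870303625}$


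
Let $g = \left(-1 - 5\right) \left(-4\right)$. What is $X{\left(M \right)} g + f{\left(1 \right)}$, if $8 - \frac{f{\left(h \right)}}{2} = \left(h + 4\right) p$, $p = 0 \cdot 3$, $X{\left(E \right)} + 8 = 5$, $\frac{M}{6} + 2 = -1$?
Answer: $-56$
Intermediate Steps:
$M = -18$ ($M = -12 + 6 \left(-1\right) = -12 - 6 = -18$)
$X{\left(E \right)} = -3$ ($X{\left(E \right)} = -8 + 5 = -3$)
$p = 0$
$f{\left(h \right)} = 16$ ($f{\left(h \right)} = 16 - 2 \left(h + 4\right) 0 = 16 - 2 \left(4 + h\right) 0 = 16 - 0 = 16 + 0 = 16$)
$g = 24$ ($g = \left(-6\right) \left(-4\right) = 24$)
$X{\left(M \right)} g + f{\left(1 \right)} = \left(-3\right) 24 + 16 = -72 + 16 = -56$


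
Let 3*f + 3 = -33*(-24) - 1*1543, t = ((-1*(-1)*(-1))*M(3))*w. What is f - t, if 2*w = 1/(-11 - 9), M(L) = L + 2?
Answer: -6035/24 ≈ -251.46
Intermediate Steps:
M(L) = 2 + L
w = -1/40 (w = 1/(2*(-11 - 9)) = (½)/(-20) = (½)*(-1/20) = -1/40 ≈ -0.025000)
t = ⅛ (t = ((-1*(-1)*(-1))*(2 + 3))*(-1/40) = ((1*(-1))*5)*(-1/40) = -1*5*(-1/40) = -5*(-1/40) = ⅛ ≈ 0.12500)
f = -754/3 (f = -1 + (-33*(-24) - 1*1543)/3 = -1 + (792 - 1543)/3 = -1 + (⅓)*(-751) = -1 - 751/3 = -754/3 ≈ -251.33)
f - t = -754/3 - 1*⅛ = -754/3 - ⅛ = -6035/24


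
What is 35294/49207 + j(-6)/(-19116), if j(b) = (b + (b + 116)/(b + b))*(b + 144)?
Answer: 777670355/940641012 ≈ 0.82675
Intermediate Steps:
j(b) = (144 + b)*(b + (116 + b)/(2*b)) (j(b) = (b + (116 + b)/((2*b)))*(144 + b) = (b + (116 + b)*(1/(2*b)))*(144 + b) = (b + (116 + b)/(2*b))*(144 + b) = (144 + b)*(b + (116 + b)/(2*b)))
35294/49207 + j(-6)/(-19116) = 35294/49207 + (130 + (-6)² + 8352/(-6) + (289/2)*(-6))/(-19116) = 35294*(1/49207) + (130 + 36 + 8352*(-⅙) - 867)*(-1/19116) = 35294/49207 + (130 + 36 - 1392 - 867)*(-1/19116) = 35294/49207 - 2093*(-1/19116) = 35294/49207 + 2093/19116 = 777670355/940641012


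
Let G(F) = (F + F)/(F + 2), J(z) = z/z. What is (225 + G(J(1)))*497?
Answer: 336469/3 ≈ 1.1216e+5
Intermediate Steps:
J(z) = 1
G(F) = 2*F/(2 + F) (G(F) = (2*F)/(2 + F) = 2*F/(2 + F))
(225 + G(J(1)))*497 = (225 + 2*1/(2 + 1))*497 = (225 + 2*1/3)*497 = (225 + 2*1*(⅓))*497 = (225 + ⅔)*497 = (677/3)*497 = 336469/3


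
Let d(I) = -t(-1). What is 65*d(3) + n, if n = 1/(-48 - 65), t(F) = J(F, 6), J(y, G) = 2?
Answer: -14691/113 ≈ -130.01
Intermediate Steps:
t(F) = 2
d(I) = -2 (d(I) = -1*2 = -2)
n = -1/113 (n = 1/(-113) = -1/113 ≈ -0.0088496)
65*d(3) + n = 65*(-2) - 1/113 = -130 - 1/113 = -14691/113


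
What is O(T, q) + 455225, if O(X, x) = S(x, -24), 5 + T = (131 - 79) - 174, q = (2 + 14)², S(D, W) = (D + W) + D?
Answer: 455713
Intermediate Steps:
S(D, W) = W + 2*D
q = 256 (q = 16² = 256)
T = -127 (T = -5 + ((131 - 79) - 174) = -5 + (52 - 174) = -5 - 122 = -127)
O(X, x) = -24 + 2*x
O(T, q) + 455225 = (-24 + 2*256) + 455225 = (-24 + 512) + 455225 = 488 + 455225 = 455713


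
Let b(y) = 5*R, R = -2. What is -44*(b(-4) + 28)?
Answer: -792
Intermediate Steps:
b(y) = -10 (b(y) = 5*(-2) = -10)
-44*(b(-4) + 28) = -44*(-10 + 28) = -44*18 = -792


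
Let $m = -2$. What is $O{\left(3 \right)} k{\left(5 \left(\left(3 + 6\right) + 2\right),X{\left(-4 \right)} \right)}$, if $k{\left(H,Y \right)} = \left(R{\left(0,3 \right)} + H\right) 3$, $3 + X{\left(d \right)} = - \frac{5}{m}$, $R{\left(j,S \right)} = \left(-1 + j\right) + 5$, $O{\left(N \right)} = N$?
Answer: $531$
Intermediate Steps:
$R{\left(j,S \right)} = 4 + j$
$X{\left(d \right)} = - \frac{1}{2}$ ($X{\left(d \right)} = -3 - \frac{5}{-2} = -3 - - \frac{5}{2} = -3 + \frac{5}{2} = - \frac{1}{2}$)
$k{\left(H,Y \right)} = 12 + 3 H$ ($k{\left(H,Y \right)} = \left(\left(4 + 0\right) + H\right) 3 = \left(4 + H\right) 3 = 12 + 3 H$)
$O{\left(3 \right)} k{\left(5 \left(\left(3 + 6\right) + 2\right),X{\left(-4 \right)} \right)} = 3 \left(12 + 3 \cdot 5 \left(\left(3 + 6\right) + 2\right)\right) = 3 \left(12 + 3 \cdot 5 \left(9 + 2\right)\right) = 3 \left(12 + 3 \cdot 5 \cdot 11\right) = 3 \left(12 + 3 \cdot 55\right) = 3 \left(12 + 165\right) = 3 \cdot 177 = 531$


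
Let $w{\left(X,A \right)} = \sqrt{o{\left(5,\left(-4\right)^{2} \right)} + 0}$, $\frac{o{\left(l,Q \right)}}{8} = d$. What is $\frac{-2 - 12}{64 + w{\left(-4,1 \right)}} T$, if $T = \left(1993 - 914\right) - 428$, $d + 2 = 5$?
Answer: $- \frac{72912}{509} + \frac{4557 \sqrt{6}}{1018} \approx -132.28$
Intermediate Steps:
$d = 3$ ($d = -2 + 5 = 3$)
$o{\left(l,Q \right)} = 24$ ($o{\left(l,Q \right)} = 8 \cdot 3 = 24$)
$w{\left(X,A \right)} = 2 \sqrt{6}$ ($w{\left(X,A \right)} = \sqrt{24 + 0} = \sqrt{24} = 2 \sqrt{6}$)
$T = 651$ ($T = 1079 - 428 = 651$)
$\frac{-2 - 12}{64 + w{\left(-4,1 \right)}} T = \frac{-2 - 12}{64 + 2 \sqrt{6}} \cdot 651 = - \frac{14}{64 + 2 \sqrt{6}} \cdot 651 = - \frac{9114}{64 + 2 \sqrt{6}}$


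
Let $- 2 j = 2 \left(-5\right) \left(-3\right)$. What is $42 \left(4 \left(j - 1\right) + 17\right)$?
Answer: $-1974$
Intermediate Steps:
$j = -15$ ($j = - \frac{2 \left(-5\right) \left(-3\right)}{2} = - \frac{\left(-10\right) \left(-3\right)}{2} = \left(- \frac{1}{2}\right) 30 = -15$)
$42 \left(4 \left(j - 1\right) + 17\right) = 42 \left(4 \left(-15 - 1\right) + 17\right) = 42 \left(4 \left(-16\right) + 17\right) = 42 \left(-64 + 17\right) = 42 \left(-47\right) = -1974$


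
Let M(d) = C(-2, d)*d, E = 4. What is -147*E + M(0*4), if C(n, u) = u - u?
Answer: -588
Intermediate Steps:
C(n, u) = 0
M(d) = 0 (M(d) = 0*d = 0)
-147*E + M(0*4) = -147*4 + 0 = -588 + 0 = -588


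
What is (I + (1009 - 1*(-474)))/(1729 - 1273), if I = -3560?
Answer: -2077/456 ≈ -4.5548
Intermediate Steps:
(I + (1009 - 1*(-474)))/(1729 - 1273) = (-3560 + (1009 - 1*(-474)))/(1729 - 1273) = (-3560 + (1009 + 474))/456 = (-3560 + 1483)*(1/456) = -2077*1/456 = -2077/456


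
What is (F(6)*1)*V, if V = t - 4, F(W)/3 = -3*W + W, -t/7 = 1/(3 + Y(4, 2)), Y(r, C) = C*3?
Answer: 172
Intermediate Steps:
Y(r, C) = 3*C
t = -7/9 (t = -7/(3 + 3*2) = -7/(3 + 6) = -7/9 ≈ -0.77778)
F(W) = -6*W (F(W) = 3*(-3*W + W) = 3*(-2*W) = -6*W)
V = -43/9 (V = -7/9 - 4 = -43/9 ≈ -4.7778)
(F(6)*1)*V = (-6*6*1)*(-43/9) = -36*1*(-43/9) = -36*(-43/9) = 172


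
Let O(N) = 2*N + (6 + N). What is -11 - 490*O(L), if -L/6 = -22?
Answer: -196991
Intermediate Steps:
L = 132 (L = -6*(-22) = 132)
O(N) = 6 + 3*N
-11 - 490*O(L) = -11 - 490*(6 + 3*132) = -11 - 490*(6 + 396) = -11 - 490*402 = -11 - 196980 = -196991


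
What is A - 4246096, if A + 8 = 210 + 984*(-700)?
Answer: -4934694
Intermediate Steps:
A = -688598 (A = -8 + (210 + 984*(-700)) = -8 + (210 - 688800) = -8 - 688590 = -688598)
A - 4246096 = -688598 - 4246096 = -4934694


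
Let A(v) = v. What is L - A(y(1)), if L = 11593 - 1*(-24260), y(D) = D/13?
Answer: 466088/13 ≈ 35853.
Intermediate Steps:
y(D) = D/13 (y(D) = D*(1/13) = D/13)
L = 35853 (L = 11593 + 24260 = 35853)
L - A(y(1)) = 35853 - 1/13 = 466088/13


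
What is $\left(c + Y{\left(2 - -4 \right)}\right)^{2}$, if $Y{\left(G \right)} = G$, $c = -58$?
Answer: $2704$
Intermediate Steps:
$\left(c + Y{\left(2 - -4 \right)}\right)^{2} = \left(-58 + \left(2 - -4\right)\right)^{2} = \left(-58 + \left(2 + 4\right)\right)^{2} = \left(-58 + 6\right)^{2} = \left(-52\right)^{2} = 2704$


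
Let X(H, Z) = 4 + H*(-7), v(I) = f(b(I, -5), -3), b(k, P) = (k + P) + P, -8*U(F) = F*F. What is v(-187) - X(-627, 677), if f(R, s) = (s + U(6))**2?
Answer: -17347/4 ≈ -4336.8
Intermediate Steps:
U(F) = -F**2/8 (U(F) = -F*F/8 = -F**2/8)
b(k, P) = k + 2*P (b(k, P) = (P + k) + P = k + 2*P)
f(R, s) = (-9/2 + s)**2 (f(R, s) = (s - 1/8*6**2)**2 = (s - 1/8*36)**2 = (s - 9/2)**2 = (-9/2 + s)**2)
v(I) = 225/4 (v(I) = (-9 + 2*(-3))**2/4 = (-9 - 6)**2/4 = (1/4)*(-15)**2 = (1/4)*225 = 225/4)
X(H, Z) = 4 - 7*H
v(-187) - X(-627, 677) = 225/4 - (4 - 7*(-627)) = 225/4 - (4 + 4389) = 225/4 - 1*4393 = 225/4 - 4393 = -17347/4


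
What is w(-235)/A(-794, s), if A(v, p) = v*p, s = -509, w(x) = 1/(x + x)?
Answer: -1/189948620 ≈ -5.2646e-9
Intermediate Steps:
w(x) = 1/(2*x)
A(v, p) = p*v
w(-235)/A(-794, s) = ((1/2)/(-235))/((-509*(-794))) = ((1/2)*(-1/235))/404146 = -1/470*1/404146 = -1/189948620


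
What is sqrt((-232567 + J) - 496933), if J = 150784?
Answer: 2*I*sqrt(144679) ≈ 760.73*I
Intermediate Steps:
sqrt((-232567 + J) - 496933) = sqrt((-232567 + 150784) - 496933) = sqrt(-81783 - 496933) = sqrt(-578716) = 2*I*sqrt(144679)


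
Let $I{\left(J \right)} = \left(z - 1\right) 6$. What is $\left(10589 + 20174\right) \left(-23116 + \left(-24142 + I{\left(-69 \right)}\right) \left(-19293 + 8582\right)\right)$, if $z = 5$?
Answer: $7946230008666$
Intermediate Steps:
$I{\left(J \right)} = 24$ ($I{\left(J \right)} = \left(5 - 1\right) 6 = 4 \cdot 6 = 24$)
$\left(10589 + 20174\right) \left(-23116 + \left(-24142 + I{\left(-69 \right)}\right) \left(-19293 + 8582\right)\right) = \left(10589 + 20174\right) \left(-23116 + \left(-24142 + 24\right) \left(-19293 + 8582\right)\right) = 30763 \left(-23116 - -258327898\right) = 30763 \left(-23116 + 258327898\right) = 30763 \cdot 258304782 = 7946230008666$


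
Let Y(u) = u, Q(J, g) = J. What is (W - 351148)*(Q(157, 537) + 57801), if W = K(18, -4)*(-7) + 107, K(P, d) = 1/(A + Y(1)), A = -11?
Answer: -101727968537/5 ≈ -2.0346e+10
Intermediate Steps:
K(P, d) = -⅒ (K(P, d) = 1/(-11 + 1) = 1/(-10) = -⅒)
W = 1077/10 (W = -⅒*(-7) + 107 = 7/10 + 107 = 1077/10 ≈ 107.70)
(W - 351148)*(Q(157, 537) + 57801) = (1077/10 - 351148)*(157 + 57801) = -3510403/10*57958 = -101727968537/5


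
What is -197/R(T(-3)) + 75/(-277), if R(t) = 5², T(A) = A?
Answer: -56444/6925 ≈ -8.1508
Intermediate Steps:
R(t) = 25
-197/R(T(-3)) + 75/(-277) = -197/25 + 75/(-277) = -197*1/25 + 75*(-1/277) = -197/25 - 75/277 = -56444/6925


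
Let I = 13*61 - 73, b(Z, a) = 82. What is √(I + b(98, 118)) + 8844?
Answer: 8844 + √802 ≈ 8872.3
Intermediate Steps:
I = 720 (I = 793 - 73 = 720)
√(I + b(98, 118)) + 8844 = √(720 + 82) + 8844 = √802 + 8844 = 8844 + √802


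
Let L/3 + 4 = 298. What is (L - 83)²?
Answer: 638401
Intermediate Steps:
L = 882 (L = -12 + 3*298 = -12 + 894 = 882)
(L - 83)² = (882 - 83)² = 799² = 638401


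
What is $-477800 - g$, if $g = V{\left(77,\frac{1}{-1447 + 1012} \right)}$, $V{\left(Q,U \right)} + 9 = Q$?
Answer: $-477868$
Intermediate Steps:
$V{\left(Q,U \right)} = -9 + Q$
$g = 68$ ($g = -9 + 77 = 68$)
$-477800 - g = -477800 - 68 = -477868$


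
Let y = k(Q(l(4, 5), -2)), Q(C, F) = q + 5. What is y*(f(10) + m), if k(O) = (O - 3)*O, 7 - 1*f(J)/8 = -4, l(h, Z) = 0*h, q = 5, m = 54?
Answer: 9940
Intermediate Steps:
l(h, Z) = 0
Q(C, F) = 10 (Q(C, F) = 5 + 5 = 10)
f(J) = 88 (f(J) = 56 - 8*(-4) = 56 + 32 = 88)
k(O) = O*(-3 + O) (k(O) = (-3 + O)*O = O*(-3 + O))
y = 70 (y = 10*(-3 + 10) = 10*7 = 70)
y*(f(10) + m) = 70*(88 + 54) = 70*142 = 9940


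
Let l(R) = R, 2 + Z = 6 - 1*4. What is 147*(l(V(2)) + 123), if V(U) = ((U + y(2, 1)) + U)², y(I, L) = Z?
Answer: 20433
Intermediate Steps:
Z = 0 (Z = -2 + (6 - 1*4) = -2 + (6 - 4) = -2 + 2 = 0)
y(I, L) = 0
V(U) = 4*U² (V(U) = ((U + 0) + U)² = (U + U)² = (2*U)² = 4*U²)
147*(l(V(2)) + 123) = 147*(4*2² + 123) = 147*(4*4 + 123) = 147*(16 + 123) = 147*139 = 20433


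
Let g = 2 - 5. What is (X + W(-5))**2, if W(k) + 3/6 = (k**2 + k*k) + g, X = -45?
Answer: 9/4 ≈ 2.2500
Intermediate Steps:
g = -3
W(k) = -7/2 + 2*k**2 (W(k) = -1/2 + ((k**2 + k*k) - 3) = -1/2 + ((k**2 + k**2) - 3) = -1/2 + (2*k**2 - 3) = -1/2 + (-3 + 2*k**2) = -7/2 + 2*k**2)
(X + W(-5))**2 = (-45 + (-7/2 + 2*(-5)**2))**2 = (-45 + (-7/2 + 2*25))**2 = (-45 + (-7/2 + 50))**2 = (-45 + 93/2)**2 = (3/2)**2 = 9/4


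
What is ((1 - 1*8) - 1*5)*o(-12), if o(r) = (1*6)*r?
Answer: 864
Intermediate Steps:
o(r) = 6*r
((1 - 1*8) - 1*5)*o(-12) = ((1 - 1*8) - 1*5)*(6*(-12)) = ((1 - 8) - 5)*(-72) = (-7 - 5)*(-72) = -12*(-72) = 864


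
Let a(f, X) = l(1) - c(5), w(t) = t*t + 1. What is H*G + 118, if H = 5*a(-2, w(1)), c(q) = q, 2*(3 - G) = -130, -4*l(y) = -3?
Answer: -1327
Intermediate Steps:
l(y) = 3/4 (l(y) = -1/4*(-3) = 3/4)
w(t) = 1 + t**2 (w(t) = t**2 + 1 = 1 + t**2)
G = 68 (G = 3 - 1/2*(-130) = 3 + 65 = 68)
a(f, X) = -17/4 (a(f, X) = 3/4 - 1*5 = 3/4 - 5 = -17/4)
H = -85/4 (H = 5*(-17/4) = -85/4 ≈ -21.250)
H*G + 118 = -85/4*68 + 118 = -1445 + 118 = -1327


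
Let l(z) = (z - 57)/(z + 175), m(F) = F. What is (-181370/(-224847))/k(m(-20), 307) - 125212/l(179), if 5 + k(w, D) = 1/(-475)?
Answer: -845716706255077/2327744628 ≈ -3.6332e+5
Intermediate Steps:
k(w, D) = -2376/475 (k(w, D) = -5 + 1/(-475) = -5 - 1/475 = -2376/475)
l(z) = (-57 + z)/(175 + z)
(-181370/(-224847))/k(m(-20), 307) - 125212/l(179) = (-181370/(-224847))/(-2376/475) - 125212*(175 + 179)/(-57 + 179) = -181370*(-1/224847)*(-475/2376) - 125212/(122/354) = (25910/32121)*(-475/2376) - 125212/((1/354)*122) = -6153625/38159748 - 125212/61/177 = -6153625/38159748 - 125212*177/61 = -6153625/38159748 - 22162524/61 = -845716706255077/2327744628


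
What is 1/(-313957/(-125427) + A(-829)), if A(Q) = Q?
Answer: -125427/103665026 ≈ -0.0012099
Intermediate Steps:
1/(-313957/(-125427) + A(-829)) = 1/(-313957/(-125427) - 829) = 1/(-313957*(-1/125427) - 829) = 1/(313957/125427 - 829) = 1/(-103665026/125427) = -125427/103665026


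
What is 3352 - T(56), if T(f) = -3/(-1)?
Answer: 3349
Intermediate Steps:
T(f) = 3 (T(f) = -3*(-1) = 3)
3352 - T(56) = 3352 - 1*3 = 3352 - 3 = 3349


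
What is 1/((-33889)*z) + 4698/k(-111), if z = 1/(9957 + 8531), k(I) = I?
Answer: -53754230/1253893 ≈ -42.870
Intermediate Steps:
z = 1/18488 ≈ 5.4089e-5
1/((-33889)*z) + 4698/k(-111) = 1/((-33889)*(1/18488)) + 4698/(-111) = -1/33889*18488 + 4698*(-1/111) = -18488/33889 - 1566/37 = -53754230/1253893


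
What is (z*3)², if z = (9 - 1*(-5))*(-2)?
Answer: 7056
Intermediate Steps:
z = -28 (z = (9 + 5)*(-2) = 14*(-2) = -28)
(z*3)² = (-28*3)² = (-84)² = 7056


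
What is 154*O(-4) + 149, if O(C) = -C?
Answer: 765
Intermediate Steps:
154*O(-4) + 149 = 154*(-1*(-4)) + 149 = 154*4 + 149 = 616 + 149 = 765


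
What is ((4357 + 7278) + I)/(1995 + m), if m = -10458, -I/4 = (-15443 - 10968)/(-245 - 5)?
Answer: -1401553/1057875 ≈ -1.3249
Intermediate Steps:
I = -52822/125 (I = -4*(-15443 - 10968)/(-245 - 5) = -(-105644)/(-250) = -(-105644)*(-1)/250 = -4*26411/250 = -52822/125 ≈ -422.58)
((4357 + 7278) + I)/(1995 + m) = ((4357 + 7278) - 52822/125)/(1995 - 10458) = (11635 - 52822/125)/(-8463) = (1401553/125)*(-1/8463) = -1401553/1057875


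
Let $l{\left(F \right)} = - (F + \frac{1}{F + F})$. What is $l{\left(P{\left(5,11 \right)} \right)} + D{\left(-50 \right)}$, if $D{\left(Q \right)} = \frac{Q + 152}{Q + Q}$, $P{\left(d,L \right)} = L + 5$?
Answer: $- \frac{13641}{800} \approx -17.051$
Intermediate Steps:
$P{\left(d,L \right)} = 5 + L$
$l{\left(F \right)} = - F - \frac{1}{2 F}$ ($l{\left(F \right)} = - (F + \frac{1}{2 F}) = - F - \frac{1}{2 F}$)
$D{\left(Q \right)} = \frac{152 + Q}{2 Q}$
$l{\left(P{\left(5,11 \right)} \right)} + D{\left(-50 \right)} = \left(- (5 + 11) - \frac{1}{2 \left(5 + 11\right)}\right) + \frac{152 - 50}{2 \left(-50\right)} = \left(\left(-1\right) 16 - \frac{1}{2 \cdot 16}\right) + \frac{1}{2} \left(- \frac{1}{50}\right) 102 = \left(-16 - \frac{1}{32}\right) - \frac{51}{50} = - \frac{513}{32} - \frac{51}{50} = - \frac{13641}{800}$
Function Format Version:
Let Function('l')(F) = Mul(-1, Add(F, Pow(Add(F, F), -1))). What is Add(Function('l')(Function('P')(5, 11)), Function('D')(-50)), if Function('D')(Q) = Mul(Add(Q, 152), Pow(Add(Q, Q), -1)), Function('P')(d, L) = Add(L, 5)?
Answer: Rational(-13641, 800) ≈ -17.051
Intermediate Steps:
Function('P')(d, L) = Add(5, L)
Function('l')(F) = Add(Mul(-1, F), Mul(Rational(-1, 2), Pow(F, -1))) (Function('l')(F) = Mul(-1, Add(F, Pow(Mul(2, F), -1))) = Mul(-1, Add(F, Mul(Rational(1, 2), Pow(F, -1)))) = Add(Mul(-1, F), Mul(Rational(-1, 2), Pow(F, -1))))
Function('D')(Q) = Mul(Rational(1, 2), Pow(Q, -1), Add(152, Q)) (Function('D')(Q) = Mul(Add(152, Q), Pow(Mul(2, Q), -1)) = Mul(Add(152, Q), Mul(Rational(1, 2), Pow(Q, -1))) = Mul(Rational(1, 2), Pow(Q, -1), Add(152, Q)))
Add(Function('l')(Function('P')(5, 11)), Function('D')(-50)) = Add(Add(Mul(-1, Add(5, 11)), Mul(Rational(-1, 2), Pow(Add(5, 11), -1))), Mul(Rational(1, 2), Pow(-50, -1), Add(152, -50))) = Add(Add(Mul(-1, 16), Mul(Rational(-1, 2), Pow(16, -1))), Mul(Rational(1, 2), Rational(-1, 50), 102)) = Add(Add(-16, Mul(Rational(-1, 2), Rational(1, 16))), Rational(-51, 50)) = Add(Add(-16, Rational(-1, 32)), Rational(-51, 50)) = Add(Rational(-513, 32), Rational(-51, 50)) = Rational(-13641, 800)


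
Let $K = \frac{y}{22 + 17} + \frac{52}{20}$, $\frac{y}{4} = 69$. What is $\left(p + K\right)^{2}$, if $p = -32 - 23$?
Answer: $\frac{8678916}{4225} \approx 2054.2$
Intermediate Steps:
$y = 276$ ($y = 4 \cdot 69 = 276$)
$p = -55$
$K = \frac{629}{65}$ ($K = \frac{276}{22 + 17} + \frac{52}{20} = \frac{276}{39} + 52 \cdot \frac{1}{20} = 276 \cdot \frac{1}{39} + \frac{13}{5} = \frac{92}{13} + \frac{13}{5} = \frac{629}{65} \approx 9.6769$)
$\left(p + K\right)^{2} = \left(-55 + \frac{629}{65}\right)^{2} = \left(- \frac{2946}{65}\right)^{2} = \frac{8678916}{4225}$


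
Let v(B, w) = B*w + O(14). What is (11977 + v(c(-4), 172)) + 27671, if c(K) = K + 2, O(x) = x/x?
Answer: 39305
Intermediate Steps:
O(x) = 1
c(K) = 2 + K
v(B, w) = 1 + B*w (v(B, w) = B*w + 1 = 1 + B*w)
(11977 + v(c(-4), 172)) + 27671 = (11977 + (1 + (2 - 4)*172)) + 27671 = (11977 + (1 - 2*172)) + 27671 = (11977 + (1 - 344)) + 27671 = (11977 - 343) + 27671 = 11634 + 27671 = 39305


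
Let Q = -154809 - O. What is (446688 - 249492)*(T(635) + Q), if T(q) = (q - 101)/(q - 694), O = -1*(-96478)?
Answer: -2923719986532/59 ≈ -4.9555e+10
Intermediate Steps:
O = 96478
T(q) = (-101 + q)/(-694 + q)
Q = -251287 (Q = -154809 - 1*96478 = -154809 - 96478 = -251287)
(446688 - 249492)*(T(635) + Q) = (446688 - 249492)*((-101 + 635)/(-694 + 635) - 251287) = 197196*(534/(-59) - 251287) = 197196*(-1/59*534 - 251287) = 197196*(-534/59 - 251287) = 197196*(-14826467/59) = -2923719986532/59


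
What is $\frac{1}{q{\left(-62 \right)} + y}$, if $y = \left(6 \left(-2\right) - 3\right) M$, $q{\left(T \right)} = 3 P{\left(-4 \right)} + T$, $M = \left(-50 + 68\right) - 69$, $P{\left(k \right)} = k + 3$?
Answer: $\frac{1}{700} \approx 0.0014286$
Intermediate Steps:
$P{\left(k \right)} = 3 + k$
$M = -51$ ($M = 18 - 69 = -51$)
$q{\left(T \right)} = -3 + T$ ($q{\left(T \right)} = 3 \left(3 - 4\right) + T = 3 \left(-1\right) + T = -3 + T$)
$y = 765$ ($y = \left(6 \left(-2\right) - 3\right) \left(-51\right) = \left(-12 - 3\right) \left(-51\right) = \left(-15\right) \left(-51\right) = 765$)
$\frac{1}{q{\left(-62 \right)} + y} = \frac{1}{\left(-3 - 62\right) + 765} = \frac{1}{-65 + 765} = \frac{1}{700}$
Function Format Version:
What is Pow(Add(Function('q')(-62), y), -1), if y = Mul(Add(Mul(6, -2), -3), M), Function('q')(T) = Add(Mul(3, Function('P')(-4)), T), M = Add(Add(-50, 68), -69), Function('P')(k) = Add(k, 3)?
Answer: Rational(1, 700) ≈ 0.0014286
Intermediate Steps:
Function('P')(k) = Add(3, k)
M = -51 (M = Add(18, -69) = -51)
Function('q')(T) = Add(-3, T) (Function('q')(T) = Add(Mul(3, Add(3, -4)), T) = Add(Mul(3, -1), T) = Add(-3, T))
y = 765 (y = Mul(Add(Mul(6, -2), -3), -51) = Mul(Add(-12, -3), -51) = Mul(-15, -51) = 765)
Pow(Add(Function('q')(-62), y), -1) = Pow(Add(Add(-3, -62), 765), -1) = Pow(Add(-65, 765), -1) = Pow(700, -1) = Rational(1, 700)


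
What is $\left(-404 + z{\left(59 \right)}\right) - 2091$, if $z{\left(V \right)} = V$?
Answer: $-2436$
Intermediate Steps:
$\left(-404 + z{\left(59 \right)}\right) - 2091 = \left(-404 + 59\right) - 2091 = -345 - 2091 = -2436$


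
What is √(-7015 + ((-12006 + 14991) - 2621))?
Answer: 3*I*√739 ≈ 81.554*I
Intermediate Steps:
√(-7015 + ((-12006 + 14991) - 2621)) = √(-7015 + (2985 - 2621)) = √(-7015 + 364) = √(-6651) = 3*I*√739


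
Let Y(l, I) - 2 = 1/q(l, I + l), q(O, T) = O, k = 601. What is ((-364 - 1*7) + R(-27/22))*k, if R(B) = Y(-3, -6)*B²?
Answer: -107187749/484 ≈ -2.2146e+5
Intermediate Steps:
Y(l, I) = 2 + 1/l
R(B) = 5*B²/3 (R(B) = (2 + 1/(-3))*B² = (2 - ⅓)*B² = 5*B²/3)
((-364 - 1*7) + R(-27/22))*k = ((-364 - 1*7) + 5*(-27/22)²/3)*601 = ((-364 - 7) + 5*(-27*1/22)²/3)*601 = (-371 + 5*(-27/22)²/3)*601 = (-371 + (5/3)*(729/484))*601 = (-371 + 1215/484)*601 = -178349/484*601 = -107187749/484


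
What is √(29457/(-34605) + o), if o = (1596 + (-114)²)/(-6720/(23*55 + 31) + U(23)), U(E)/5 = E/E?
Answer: I*√1164946445805/3845 ≈ 280.71*I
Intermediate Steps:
U(E) = 5 (U(E) = 5*(E/E) = 5*1 = 5)
o = -393984/5 (o = (1596 + (-114)²)/(-6720/(23*55 + 31) + 5) = (1596 + 12996)/(-6720/(1265 + 31) + 5) = 14592/(-6720/1296 + 5) = 14592/(-6720*1/1296 + 5) = 14592/(-140/27 + 5) = 14592/(-5/27) = 14592*(-27/5) = -393984/5 ≈ -78797.)
√(29457/(-34605) + o) = √(29457/(-34605) - 393984/5) = √(29457*(-1/34605) - 393984/5) = √(-3273/3845 - 393984/5) = √(-302976969/3845) = I*√1164946445805/3845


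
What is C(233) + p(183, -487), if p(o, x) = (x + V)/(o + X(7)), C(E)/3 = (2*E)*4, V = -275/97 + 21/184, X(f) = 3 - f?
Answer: 17856536325/3194792 ≈ 5589.3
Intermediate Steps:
V = -48563/17848 (V = -275*1/97 + 21*(1/184) = -275/97 + 21/184 = -48563/17848 ≈ -2.7209)
C(E) = 24*E (C(E) = 3*((2*E)*4) = 3*(8*E) = 24*E)
p(o, x) = (-48563/17848 + x)/(-4 + o) (p(o, x) = (x - 48563/17848)/(o + (3 - 1*7)) = (-48563/17848 + x)/(o + (3 - 7)) = (-48563/17848 + x)/(o - 4) = (-48563/17848 + x)/(-4 + o))
C(233) + p(183, -487) = 24*233 + (-48563/17848 - 487)/(-4 + 183) = 5592 - 8740539/17848/179 = 5592 + (1/179)*(-8740539/17848) = 5592 - 8740539/3194792 = 17856536325/3194792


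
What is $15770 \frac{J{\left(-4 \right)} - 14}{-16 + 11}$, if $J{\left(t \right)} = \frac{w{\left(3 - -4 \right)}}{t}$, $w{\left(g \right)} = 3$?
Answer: $\frac{93043}{2} \approx 46522.0$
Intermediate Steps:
$J{\left(t \right)} = \frac{3}{t}$
$15770 \frac{J{\left(-4 \right)} - 14}{-16 + 11} = 15770 \frac{\frac{3}{-4} - 14}{-16 + 11} = 15770 \frac{3 \left(- \frac{1}{4}\right) - 14}{-5} = 15770 \left(- \frac{3}{4} - 14\right) \left(- \frac{1}{5}\right) = 15770 \left(\left(- \frac{59}{4}\right) \left(- \frac{1}{5}\right)\right) = 15770 \cdot \frac{59}{20} = \frac{93043}{2}$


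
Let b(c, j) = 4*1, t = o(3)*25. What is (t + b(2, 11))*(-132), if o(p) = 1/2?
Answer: -2178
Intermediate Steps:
o(p) = ½
t = 25/2 (t = (½)*25 = 25/2 ≈ 12.500)
b(c, j) = 4
(t + b(2, 11))*(-132) = (25/2 + 4)*(-132) = (33/2)*(-132) = -2178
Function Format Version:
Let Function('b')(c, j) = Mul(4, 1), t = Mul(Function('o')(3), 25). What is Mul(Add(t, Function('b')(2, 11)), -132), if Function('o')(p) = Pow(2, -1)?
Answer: -2178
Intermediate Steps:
Function('o')(p) = Rational(1, 2)
t = Rational(25, 2) (t = Mul(Rational(1, 2), 25) = Rational(25, 2) ≈ 12.500)
Function('b')(c, j) = 4
Mul(Add(t, Function('b')(2, 11)), -132) = Mul(Add(Rational(25, 2), 4), -132) = Mul(Rational(33, 2), -132) = -2178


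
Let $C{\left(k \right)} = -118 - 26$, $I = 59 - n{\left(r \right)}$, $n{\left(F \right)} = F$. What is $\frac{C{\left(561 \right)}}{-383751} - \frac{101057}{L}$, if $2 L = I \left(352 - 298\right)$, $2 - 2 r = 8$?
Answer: $- \frac{1436314213}{23792562} \approx -60.368$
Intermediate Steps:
$r = -3$ ($r = 1 - 4 = -3$)
$I = 62$ ($I = 59 - -3 = 59 + 3 = 62$)
$C{\left(k \right)} = -144$
$L = 1674$ ($L = \frac{62 \left(352 - 298\right)}{2} = \frac{62 \cdot 54}{2} = \frac{1}{2} \cdot 3348 = 1674$)
$\frac{C{\left(561 \right)}}{-383751} - \frac{101057}{L} = - \frac{144}{-383751} - \frac{101057}{1674} = \left(-144\right) \left(- \frac{1}{383751}\right) - \frac{101057}{1674} = \frac{16}{42639} - \frac{101057}{1674} = - \frac{1436314213}{23792562}$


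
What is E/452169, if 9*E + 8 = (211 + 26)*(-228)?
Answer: -54044/4069521 ≈ -0.013280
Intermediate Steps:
E = -54044/9 (E = -8/9 + ((211 + 26)*(-228))/9 = -8/9 + (237*(-228))/9 = -8/9 + (⅑)*(-54036) = -8/9 - 6004 = -54044/9 ≈ -6004.9)
E/452169 = -54044/9/452169 = -54044/9*1/452169 = -54044/4069521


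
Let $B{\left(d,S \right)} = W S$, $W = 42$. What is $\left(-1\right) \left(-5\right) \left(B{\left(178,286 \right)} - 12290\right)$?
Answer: $-1390$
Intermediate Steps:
$B{\left(d,S \right)} = 42 S$
$\left(-1\right) \left(-5\right) \left(B{\left(178,286 \right)} - 12290\right) = \left(-1\right) \left(-5\right) \left(42 \cdot 286 - 12290\right) = 5 \left(12012 - 12290\right) = 5 \left(-278\right) = -1390$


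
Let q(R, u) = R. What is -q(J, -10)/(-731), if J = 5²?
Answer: 25/731 ≈ 0.034200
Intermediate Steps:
J = 25
-q(J, -10)/(-731) = -25/(-731) = -25*(-1)/731 = -1*(-25/731) = 25/731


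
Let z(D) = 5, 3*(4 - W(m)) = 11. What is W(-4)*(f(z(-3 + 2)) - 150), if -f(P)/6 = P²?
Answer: -100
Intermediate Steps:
W(m) = ⅓ (W(m) = 4 - ⅓*11 = 4 - 11/3 = ⅓)
f(P) = -6*P²
W(-4)*(f(z(-3 + 2)) - 150) = (-6*5² - 150)/3 = (-6*25 - 150)/3 = (-150 - 150)/3 = (⅓)*(-300) = -100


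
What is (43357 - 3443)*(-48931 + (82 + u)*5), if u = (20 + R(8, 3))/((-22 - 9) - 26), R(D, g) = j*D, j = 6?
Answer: -110403600818/57 ≈ -1.9369e+9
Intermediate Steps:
R(D, g) = 6*D
u = -68/57 (u = (20 + 6*8)/((-22 - 9) - 26) = (20 + 48)/(-31 - 26) = 68/(-57) = 68*(-1/57) = -68/57 ≈ -1.1930)
(43357 - 3443)*(-48931 + (82 + u)*5) = (43357 - 3443)*(-48931 + (82 - 68/57)*5) = 39914*(-48931 + (4606/57)*5) = 39914*(-48931 + 23030/57) = 39914*(-2766037/57) = -110403600818/57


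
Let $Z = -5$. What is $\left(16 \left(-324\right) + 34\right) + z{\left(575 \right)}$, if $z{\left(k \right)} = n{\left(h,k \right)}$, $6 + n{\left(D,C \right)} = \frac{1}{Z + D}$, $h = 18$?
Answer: $- \frac{67027}{13} \approx -5155.9$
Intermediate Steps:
$n{\left(D,C \right)} = -6 + \frac{1}{-5 + D}$
$z{\left(k \right)} = - \frac{77}{13}$ ($z{\left(k \right)} = \frac{31 - 108}{-5 + 18} = \frac{31 - 108}{13} = \frac{1}{13} \left(-77\right) = - \frac{77}{13}$)
$\left(16 \left(-324\right) + 34\right) + z{\left(575 \right)} = \left(16 \left(-324\right) + 34\right) - \frac{77}{13} = \left(-5184 + 34\right) - \frac{77}{13} = -5150 - \frac{77}{13} = - \frac{67027}{13}$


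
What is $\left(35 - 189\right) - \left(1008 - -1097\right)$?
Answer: $-2259$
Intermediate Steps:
$\left(35 - 189\right) - \left(1008 - -1097\right) = \left(35 - 189\right) - \left(1008 + 1097\right) = -154 - 2105 = -2259$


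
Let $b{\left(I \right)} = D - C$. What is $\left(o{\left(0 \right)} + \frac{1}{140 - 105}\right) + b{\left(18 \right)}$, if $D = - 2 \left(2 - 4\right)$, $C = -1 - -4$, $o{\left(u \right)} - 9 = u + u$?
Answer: $\frac{351}{35} \approx 10.029$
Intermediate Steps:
$o{\left(u \right)} = 9 + 2 u$ ($o{\left(u \right)} = 9 + \left(u + u\right) = 9 + 2 u$)
$C = 3$ ($C = -1 + 4 = 3$)
$D = 4$ ($D = \left(-2\right) \left(-2\right) = 4$)
$b{\left(I \right)} = 1$ ($b{\left(I \right)} = 4 - 3 = 1$)
$\left(o{\left(0 \right)} + \frac{1}{140 - 105}\right) + b{\left(18 \right)} = \left(\left(9 + 2 \cdot 0\right) + \frac{1}{140 - 105}\right) + 1 = \left(\left(9 + 0\right) + \frac{1}{35}\right) + 1 = \left(9 + \frac{1}{35}\right) + 1 = \frac{316}{35} + 1 = \frac{351}{35}$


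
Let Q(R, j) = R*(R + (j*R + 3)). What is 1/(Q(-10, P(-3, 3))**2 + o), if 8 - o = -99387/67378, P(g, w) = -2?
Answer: 67378/1139326611 ≈ 5.9138e-5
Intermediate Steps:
o = 638411/67378 (o = 8 - (-99387)/67378 = 8 - 1*(-99387/67378) = 8 + 99387/67378 = 638411/67378 ≈ 9.4751)
Q(R, j) = R*(3 + R + R*j) (Q(R, j) = R*(R + (R*j + 3)) = R*(R + (3 + R*j)) = R*(3 + R + R*j))
1/(Q(-10, P(-3, 3))**2 + o) = 1/((-10*(3 - 10 - 10*(-2)))**2 + 638411/67378) = 1/((-10*(3 - 10 + 20))**2 + 638411/67378) = 1/((-10*13)**2 + 638411/67378) = 1/((-130)**2 + 638411/67378) = 1/(16900 + 638411/67378) = 1/(1139326611/67378) = 67378/1139326611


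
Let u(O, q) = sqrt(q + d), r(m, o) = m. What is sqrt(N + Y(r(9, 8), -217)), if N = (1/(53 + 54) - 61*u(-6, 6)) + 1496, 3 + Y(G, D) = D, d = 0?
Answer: sqrt(14609031 - 698389*sqrt(6))/107 ≈ 33.565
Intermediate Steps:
Y(G, D) = -3 + D
u(O, q) = sqrt(q) (u(O, q) = sqrt(q + 0) = sqrt(q))
N = 160073/107 - 61*sqrt(6) (N = (1/(53 + 54) - 61*sqrt(6)) + 1496 = (1/107 - 61*sqrt(6)) + 1496 = 160073/107 - 61*sqrt(6) ≈ 1346.6)
sqrt(N + Y(r(9, 8), -217)) = sqrt((160073/107 - 61*sqrt(6)) + (-3 - 217)) = sqrt((160073/107 - 61*sqrt(6)) - 220) = sqrt(136533/107 - 61*sqrt(6))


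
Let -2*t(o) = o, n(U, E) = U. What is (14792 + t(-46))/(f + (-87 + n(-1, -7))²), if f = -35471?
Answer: -14815/27727 ≈ -0.53432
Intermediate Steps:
t(o) = -o/2
(14792 + t(-46))/(f + (-87 + n(-1, -7))²) = (14792 - ½*(-46))/(-35471 + (-87 - 1)²) = (14792 + 23)/(-35471 + (-88)²) = 14815/(-35471 + 7744) = 14815/(-27727) = 14815*(-1/27727) = -14815/27727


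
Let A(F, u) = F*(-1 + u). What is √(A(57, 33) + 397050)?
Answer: √398874 ≈ 631.56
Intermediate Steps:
√(A(57, 33) + 397050) = √(57*(-1 + 33) + 397050) = √(57*32 + 397050) = √(1824 + 397050) = √398874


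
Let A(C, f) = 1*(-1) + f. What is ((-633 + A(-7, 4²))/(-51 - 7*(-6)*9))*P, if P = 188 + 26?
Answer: -44084/109 ≈ -404.44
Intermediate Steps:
A(C, f) = -1 + f
P = 214
((-633 + A(-7, 4²))/(-51 - 7*(-6)*9))*P = ((-633 + (-1 + 4²))/(-51 - 7*(-6)*9))*214 = ((-633 + (-1 + 16))/(-51 + 42*9))*214 = ((-633 + 15)/(-51 + 378))*214 = -618/327*214 = -618*1/327*214 = -206/109*214 = -44084/109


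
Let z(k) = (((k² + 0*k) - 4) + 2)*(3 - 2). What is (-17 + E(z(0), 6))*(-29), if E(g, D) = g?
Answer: 551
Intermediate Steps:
z(k) = -2 + k² (z(k) = (((k² + 0) - 4) + 2)*1 = ((k² - 4) + 2)*1 = ((-4 + k²) + 2)*1 = (-2 + k²)*1 = -2 + k²)
(-17 + E(z(0), 6))*(-29) = (-17 + (-2 + 0²))*(-29) = (-17 + (-2 + 0))*(-29) = (-17 - 2)*(-29) = -19*(-29) = 551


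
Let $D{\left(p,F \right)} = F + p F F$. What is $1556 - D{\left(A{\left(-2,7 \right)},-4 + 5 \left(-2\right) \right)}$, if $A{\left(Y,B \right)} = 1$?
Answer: $1374$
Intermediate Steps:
$D{\left(p,F \right)} = F + p F^{2}$ ($D{\left(p,F \right)} = F + F p F = F + p F^{2}$)
$1556 - D{\left(A{\left(-2,7 \right)},-4 + 5 \left(-2\right) \right)} = 1556 - \left(-4 + 5 \left(-2\right)\right) \left(1 + \left(-4 + 5 \left(-2\right)\right) 1\right) = 1556 - \left(-4 - 10\right) \left(1 + \left(-4 - 10\right) 1\right) = 1556 - - 14 \left(1 - 14\right) = 1556 - \left(-14\right) \left(-13\right) = 1556 - 182 = 1374$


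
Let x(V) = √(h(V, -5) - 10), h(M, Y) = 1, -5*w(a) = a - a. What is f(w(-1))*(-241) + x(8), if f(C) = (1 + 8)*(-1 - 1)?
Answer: 4338 + 3*I ≈ 4338.0 + 3.0*I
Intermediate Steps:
w(a) = 0 (w(a) = -(a - a)/5 = -⅕*0 = 0)
f(C) = -18 (f(C) = 9*(-2) = -18)
x(V) = 3*I (x(V) = √(1 - 10) = √(-9) = 3*I)
f(w(-1))*(-241) + x(8) = -18*(-241) + 3*I = 4338 + 3*I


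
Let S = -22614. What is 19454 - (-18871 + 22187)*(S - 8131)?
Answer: 101969874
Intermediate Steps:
19454 - (-18871 + 22187)*(S - 8131) = 19454 - (-18871 + 22187)*(-22614 - 8131) = 19454 - 3316*(-30745) = 19454 - 1*(-101950420) = 19454 + 101950420 = 101969874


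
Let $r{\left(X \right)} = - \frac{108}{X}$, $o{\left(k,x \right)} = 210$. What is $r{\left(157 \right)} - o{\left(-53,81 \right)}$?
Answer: $- \frac{33078}{157} \approx -210.69$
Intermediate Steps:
$r{\left(157 \right)} - o{\left(-53,81 \right)} = - \frac{108}{157} - 210 = - \frac{33078}{157}$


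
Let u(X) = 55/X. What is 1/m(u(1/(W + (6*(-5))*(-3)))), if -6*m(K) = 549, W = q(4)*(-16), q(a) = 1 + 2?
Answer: -2/183 ≈ -0.010929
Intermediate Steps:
q(a) = 3
W = -48 (W = 3*(-16) = -48)
m(K) = -183/2 (m(K) = -1/6*549 = -183/2)
1/m(u(1/(W + (6*(-5))*(-3)))) = 1/(-183/2) = -2/183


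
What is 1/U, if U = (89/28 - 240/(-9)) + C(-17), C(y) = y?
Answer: 84/1079 ≈ 0.077850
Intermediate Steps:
U = 1079/84 (U = (89/28 - 240/(-9)) - 17 = (89*(1/28) - 240*(-⅑)) - 17 = (89/28 + 80/3) - 17 = 2507/84 - 17 = 1079/84 ≈ 12.845)
1/U = 1/(1079/84) = 84/1079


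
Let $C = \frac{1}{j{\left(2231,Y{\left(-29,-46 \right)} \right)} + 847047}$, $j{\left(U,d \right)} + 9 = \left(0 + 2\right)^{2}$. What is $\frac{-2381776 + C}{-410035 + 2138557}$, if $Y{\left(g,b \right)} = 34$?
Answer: $- \frac{672488102197}{488043577308} \approx -1.3779$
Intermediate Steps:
$j{\left(U,d \right)} = -5$ ($j{\left(U,d \right)} = -9 + \left(0 + 2\right)^{2} = -9 + 2^{2} = -9 + 4 = -5$)
$C = \frac{1}{847042}$ ($C = \frac{1}{-5 + 847047} = \frac{1}{847042} \approx 1.1806 \cdot 10^{-6}$)
$\frac{-2381776 + C}{-410035 + 2138557} = \frac{-2381776 + \frac{1}{847042}}{-410035 + 2138557} = - \frac{2017464306591}{847042 \cdot 1728522} = \left(- \frac{2017464306591}{847042}\right) \frac{1}{1728522} = - \frac{672488102197}{488043577308}$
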